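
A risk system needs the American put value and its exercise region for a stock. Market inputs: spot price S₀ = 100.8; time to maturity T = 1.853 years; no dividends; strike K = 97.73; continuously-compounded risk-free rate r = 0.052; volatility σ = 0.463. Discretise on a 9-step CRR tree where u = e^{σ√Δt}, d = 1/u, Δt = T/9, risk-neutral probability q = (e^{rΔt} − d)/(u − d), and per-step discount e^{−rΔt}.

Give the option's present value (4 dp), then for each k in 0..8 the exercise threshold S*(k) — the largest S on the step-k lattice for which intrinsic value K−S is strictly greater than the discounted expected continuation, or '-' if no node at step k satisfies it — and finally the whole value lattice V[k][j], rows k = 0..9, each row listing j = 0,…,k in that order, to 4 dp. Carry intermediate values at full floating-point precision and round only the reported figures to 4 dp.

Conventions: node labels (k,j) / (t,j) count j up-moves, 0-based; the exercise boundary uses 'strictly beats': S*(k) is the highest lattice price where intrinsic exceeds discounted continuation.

Δt=0.20589  u=1.23378  d=0.81051  q=0.47310  discount=0.98935
step 9 (expiry): payoffs max(K−S,0) = 82.5138 74.5675 62.4715 44.0586 16.0301 0.0000 0.0000 0.0000 0.0000 0.0000
step 8: (k=8,j=0): S=18.7736, K−S=78.9564, hold=77.9157 ⇒ V=78.9564 exercise | (k=8,j=1): S=28.5775, K−S=69.1525, hold=68.1117 ⇒ V=69.1525 exercise | (k=8,j=2): S=43.5014, K−S=54.2286, hold=53.1878 ⇒ V=54.2286 exercise | (k=8,j=3): S=66.2189, K−S=31.5111, hold=30.4704 ⇒ V=31.5111 exercise | (k=8,j=4): S=100.8000, K−S=0.0000, hold=8.3563 ⇒ V=8.3563 continue | (k=8,j=5): S=153.4402, K−S=0.0000, hold=0.0000 ⇒ V=0.0000 continue | (k=8,j=6): S=233.5703, K−S=0.0000, hold=0.0000 ⇒ V=0.0000 continue | (k=8,j=7): S=355.5462, K−S=0.0000, hold=0.0000 ⇒ V=0.0000 continue | (k=8,j=8): S=541.2210, K−S=0.0000, hold=0.0000 ⇒ V=0.0000 continue  boundary S*=66.2189
step 7: (k=7,j=0): S=23.1625, K−S=74.5675, hold=73.5267 ⇒ V=74.5675 exercise | (k=7,j=1): S=35.2585, K−S=62.4715, hold=61.4307 ⇒ V=62.4715 exercise | (k=7,j=2): S=53.6714, K−S=44.0586, hold=43.0179 ⇒ V=44.0586 exercise | (k=7,j=3): S=81.6999, K−S=16.0301, hold=20.3376 ⇒ V=20.3376 continue | (k=7,j=4): S=124.3655, K−S=0.0000, hold=4.3561 ⇒ V=4.3561 continue | (k=7,j=5): S=189.3121, K−S=0.0000, hold=0.0000 ⇒ V=0.0000 continue | (k=7,j=6): S=288.1754, K−S=0.0000, hold=0.0000 ⇒ V=0.0000 continue | (k=7,j=7): S=438.6674, K−S=0.0000, hold=0.0000 ⇒ V=0.0000 continue  boundary S*=53.6714
step 6: (k=6,j=0): S=28.5775, K−S=69.1525, hold=68.1117 ⇒ V=69.1525 exercise | (k=6,j=1): S=43.5014, K−S=54.2286, hold=53.1878 ⇒ V=54.2286 exercise | (k=6,j=2): S=66.2189, K−S=31.5111, hold=32.4865 ⇒ V=32.4865 continue | (k=6,j=3): S=100.8000, K−S=0.0000, hold=12.6407 ⇒ V=12.6407 continue | (k=6,j=4): S=153.4402, K−S=0.0000, hold=2.2708 ⇒ V=2.2708 continue | (k=6,j=5): S=233.5703, K−S=0.0000, hold=0.0000 ⇒ V=0.0000 continue | (k=6,j=6): S=355.5462, K−S=0.0000, hold=0.0000 ⇒ V=0.0000 continue  boundary S*=43.5014
step 5: (k=5,j=0): S=35.2585, K−S=62.4715, hold=61.4307 ⇒ V=62.4715 exercise | (k=5,j=1): S=53.6714, K−S=44.0586, hold=43.4745 ⇒ V=44.0586 exercise | (k=5,j=2): S=81.6999, K−S=16.0301, hold=22.8515 ⇒ V=22.8515 continue | (k=5,j=3): S=124.3655, K−S=0.0000, hold=7.6523 ⇒ V=7.6523 continue | (k=5,j=4): S=189.3121, K−S=0.0000, hold=1.1837 ⇒ V=1.1837 continue | (k=5,j=5): S=288.1754, K−S=0.0000, hold=0.0000 ⇒ V=0.0000 continue  boundary S*=53.6714
step 4: (k=4,j=0): S=43.5014, K−S=54.2286, hold=53.1878 ⇒ V=54.2286 exercise | (k=4,j=1): S=66.2189, K−S=31.5111, hold=33.6632 ⇒ V=33.6632 continue | (k=4,j=2): S=100.8000, K−S=0.0000, hold=15.4940 ⇒ V=15.4940 continue | (k=4,j=3): S=153.4402, K−S=0.0000, hold=4.5431 ⇒ V=4.5431 continue | (k=4,j=4): S=233.5703, K−S=0.0000, hold=0.6171 ⇒ V=0.6171 continue  boundary S*=43.5014
step 3: (k=3,j=0): S=53.6714, K−S=44.0586, hold=44.0252 ⇒ V=44.0586 exercise | (k=3,j=1): S=81.6999, K−S=16.0301, hold=24.8004 ⇒ V=24.8004 continue | (k=3,j=2): S=124.3655, K−S=0.0000, hold=10.2033 ⇒ V=10.2033 continue | (k=3,j=3): S=189.3121, K−S=0.0000, hold=2.6571 ⇒ V=2.6571 continue  boundary S*=53.6714
step 2: (k=2,j=0): S=66.2189, K−S=31.5111, hold=34.5754 ⇒ V=34.5754 continue | (k=2,j=1): S=100.8000, K−S=0.0000, hold=17.7039 ⇒ V=17.7039 continue | (k=2,j=2): S=153.4402, K−S=0.0000, hold=6.5625 ⇒ V=6.5625 continue  boundary S*=-
step 1: (k=1,j=0): S=81.6999, K−S=16.0301, hold=26.3103 ⇒ V=26.3103 continue | (k=1,j=1): S=124.3655, K−S=0.0000, hold=12.3005 ⇒ V=12.3005 continue  boundary S*=-
step 0: (k=0,j=0): S=100.8000, K−S=0.0000, hold=19.4726 ⇒ V=19.4726 continue  boundary S*=-

price = 19.4726
boundary = - - - 53.6714 43.5014 53.6714 43.5014 53.6714 66.2189
tree:
19.4726
26.3103 12.3005
34.5754 17.7039 6.5625
44.0586 24.8004 10.2033 2.6571
54.2286 33.6632 15.4940 4.5431 0.6171
62.4715 44.0586 22.8515 7.6523 1.1837 0.0000
69.1525 54.2286 32.4865 12.6407 2.2708 0.0000 0.0000
74.5675 62.4715 44.0586 20.3376 4.3561 0.0000 0.0000 0.0000
78.9564 69.1525 54.2286 31.5111 8.3563 0.0000 0.0000 0.0000 0.0000
82.5138 74.5675 62.4715 44.0586 16.0301 0.0000 0.0000 0.0000 0.0000 0.0000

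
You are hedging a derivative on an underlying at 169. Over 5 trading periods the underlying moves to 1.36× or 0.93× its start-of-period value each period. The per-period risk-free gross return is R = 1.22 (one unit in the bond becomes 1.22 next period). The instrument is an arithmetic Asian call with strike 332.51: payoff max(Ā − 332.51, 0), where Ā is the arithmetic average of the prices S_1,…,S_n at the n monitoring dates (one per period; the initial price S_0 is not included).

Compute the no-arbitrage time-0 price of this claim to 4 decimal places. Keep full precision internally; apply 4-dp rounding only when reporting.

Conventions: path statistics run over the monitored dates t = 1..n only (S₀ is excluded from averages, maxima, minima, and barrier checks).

Risk-neutral up-probability p* = (R−d)/(u−d) = (1.22−0.93)/(1.36−0.93) = 0.6744; the claim prices as the p*-weighted sum of path payoffs discounted by R^5.
Enumerate all 2^5 = 32 price paths (U = up ×1.36, D = down ×0.93); each path with k up-moves has probability p*^k·(1−p*)^(5−k).
DDDDD: Ā=136.6533, payoff=0.0000, prob=0.003658
UDDDD: Ā=199.8371, payoff=0.0000, prob=0.007578
DUDDD: Ā=185.3031, payoff=0.0000, prob=0.007578
UUDDD: Ā=270.9809, payoff=0.0000, prob=0.015698
DDUDD: Ā=171.7865, payoff=0.0000, prob=0.007578
UDUDD: Ā=251.2146, payoff=0.0000, prob=0.015698
DUUDD: Ā=236.6806, payoff=0.0000, prob=0.015698
UUUDD: Ā=346.1136, payoff=13.6036, prob=0.032517
DDDUD: Ā=159.2160, payoff=0.0000, prob=0.007578
UDDUD: Ā=232.8320, payoff=0.0000, prob=0.015698
DUDUD: Ā=218.2980, payoff=0.0000, prob=0.015698
UUDUD: Ā=319.2315, payoff=0.0000, prob=0.032517
DDUUD: Ā=204.7814, payoff=0.0000, prob=0.015698
UDUUD: Ā=299.4653, payoff=0.0000, prob=0.032517
DUUUD: Ā=284.9313, payoff=0.0000, prob=0.032517
UUUUD: Ā=416.6737, payoff=84.1637, prob=0.067356
DDDDU: Ā=147.5255, payoff=0.0000, prob=0.007578
UDDDU: Ā=215.7362, payoff=0.0000, prob=0.015698
DUDDU: Ā=201.2022, payoff=0.0000, prob=0.015698
UUDDU: Ā=294.2312, payoff=0.0000, prob=0.032517
DDUDU: Ā=187.6856, payoff=0.0000, prob=0.015698
UDUDU: Ā=274.4650, payoff=0.0000, prob=0.032517
DUUDU: Ā=259.9310, payoff=0.0000, prob=0.032517
UUUDU: Ā=380.1141, payoff=47.6041, prob=0.067356
DDDUU: Ā=175.1151, payoff=0.0000, prob=0.015698
UDDUU: Ā=256.0824, payoff=0.0000, prob=0.032517
DUDUU: Ā=241.5484, payoff=0.0000, prob=0.032517
UUDUU: Ā=353.2320, payoff=20.7220, prob=0.067356
DDUUU: Ā=228.0317, payoff=0.0000, prob=0.032517
UDUUU: Ā=333.4658, payoff=0.9558, prob=0.067356
DUUUU: Ā=318.9318, payoff=0.0000, prob=0.067356
UUUUU: Ā=466.3948, payoff=133.8848, prob=0.139524
Price = Σ prob·payoff / R^5 = 29.457955 / 2.702708 = 10.8994

price = 10.8994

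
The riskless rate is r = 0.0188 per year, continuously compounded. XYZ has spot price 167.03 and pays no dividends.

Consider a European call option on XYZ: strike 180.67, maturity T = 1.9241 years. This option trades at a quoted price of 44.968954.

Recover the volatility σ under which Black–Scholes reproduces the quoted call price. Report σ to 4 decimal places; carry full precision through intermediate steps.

At σ = 0.5250 the Black–Scholes value reproduces the quote:
σ√T = 0.525·√1.9241 = 0.728238
d₁ = (ln(S/K) + (r+σ²/2)T) / (σ√T) = (ln(167.03/180.67) + (0.0188+0.525²/2)·1.9241) / 0.728238 = (-0.078499 + 0.301338) / 0.728238 = 0.305998
d₂ = d₁ − σ√T = 0.305998 − 0.728238 = -0.422239
e^{−rT} = 0.964473
N(d₁) = 0.620197,  N(d₂) = 0.336425
V = S·N(d₁) − K·e^{−rT}·N(d₂) = 103.591502 − 58.622548 = 44.968954 (equal to the quote); since ∂V/∂σ > 0 for all σ, the implied volatility is unique

sigma = 0.5250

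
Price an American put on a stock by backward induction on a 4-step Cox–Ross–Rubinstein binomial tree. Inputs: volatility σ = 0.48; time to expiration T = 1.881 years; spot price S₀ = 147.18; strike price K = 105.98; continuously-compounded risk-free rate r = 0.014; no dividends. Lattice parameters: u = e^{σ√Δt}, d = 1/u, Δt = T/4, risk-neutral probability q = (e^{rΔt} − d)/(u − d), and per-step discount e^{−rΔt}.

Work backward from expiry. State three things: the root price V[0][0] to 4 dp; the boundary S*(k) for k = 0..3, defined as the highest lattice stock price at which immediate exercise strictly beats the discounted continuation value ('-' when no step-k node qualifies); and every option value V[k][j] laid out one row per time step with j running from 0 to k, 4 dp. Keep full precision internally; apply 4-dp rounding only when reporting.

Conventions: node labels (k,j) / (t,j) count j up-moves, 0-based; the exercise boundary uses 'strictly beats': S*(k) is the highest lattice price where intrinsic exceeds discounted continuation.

price = 16.3358
boundary = - - - 54.8268
tree:
16.3358
24.6753 5.4560
36.2493 9.6066 0.0000
51.1532 16.9145 0.0000 0.0000
66.5305 29.7818 0.0000 0.0000 0.0000

Δt=0.47025  u=1.38980  d=0.71953  q=0.42830  discount=0.99344
step 4 (expiry): payoffs max(K−S,0) = 66.5305 29.7818 0.0000 0.0000 0.0000
step 3: (k=3,j=0): S=54.8268, K−S=51.1532, hold=50.4577 ⇒ V=51.1532 exercise | (k=3,j=1): S=105.9002, K−S=0.0798, hold=16.9145 ⇒ V=16.9145 continue | (k=3,j=2): S=204.5506, K−S=0.0000, hold=0.0000 ⇒ V=0.0000 continue | (k=3,j=3): S=395.0977, K−S=0.0000, hold=0.0000 ⇒ V=0.0000 continue  boundary S*=54.8268
step 2: (k=2,j=0): S=76.1982, K−S=29.7818, hold=36.2493 ⇒ V=36.2493 continue | (k=2,j=1): S=147.1800, K−S=0.0000, hold=9.6066 ⇒ V=9.6066 continue | (k=2,j=2): S=284.2841, K−S=0.0000, hold=0.0000 ⇒ V=0.0000 continue  boundary S*=-
step 1: (k=1,j=0): S=105.9002, K−S=0.0798, hold=24.6753 ⇒ V=24.6753 continue | (k=1,j=1): S=204.5506, K−S=0.0000, hold=5.4560 ⇒ V=5.4560 continue  boundary S*=-
step 0: (k=0,j=0): S=147.1800, K−S=0.0000, hold=16.3358 ⇒ V=16.3358 continue  boundary S*=-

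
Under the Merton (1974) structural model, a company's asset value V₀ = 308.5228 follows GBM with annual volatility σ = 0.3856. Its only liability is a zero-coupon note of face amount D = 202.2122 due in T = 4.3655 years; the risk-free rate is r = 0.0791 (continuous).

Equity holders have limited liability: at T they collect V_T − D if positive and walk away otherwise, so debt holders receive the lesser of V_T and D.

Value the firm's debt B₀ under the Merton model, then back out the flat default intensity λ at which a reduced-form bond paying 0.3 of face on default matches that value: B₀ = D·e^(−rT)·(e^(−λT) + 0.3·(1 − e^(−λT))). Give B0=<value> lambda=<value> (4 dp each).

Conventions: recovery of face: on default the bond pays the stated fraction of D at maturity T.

Work the structural quantities from V₀ = 308.5228 against face 202.2122:
d₁ = [ln(V₀/D) + (r + σ²/2)T] / (σ√T)
   = [ln(308.5228/202.2122) + (0.0791 + 0.5·0.3856²)·4.3655] / (0.3856·√4.3655)
   = [0.422478 + 0.669858] / 0.805664 = 1.355821
d₂ = d₁ − σ√T = 1.355821 − 0.805664 = 0.550157
N(d₁) = 0.912422,  N(d₂) = 0.708894,  e^(−rT) = 0.708000
E₀ = V₀·N(d₁) − D·e^(−rT)·N(d₂)
   = 308.5228·0.912422 − 202.2122·0.708000·0.708894 = 180.013254
B₀ = V₀ − E₀ = 308.5228 − 180.013254 = 128.509546
e^(−λT) = (B₀·e^(rT)/D − 0.3)/(1 − 0.3) = (128.5095·1.412429/202.2122 − 0.3)/0.7 = 0.85374889
λ = −ln(0.85374889)/4.3655 = 0.036220

B0=128.5095 lambda=0.0362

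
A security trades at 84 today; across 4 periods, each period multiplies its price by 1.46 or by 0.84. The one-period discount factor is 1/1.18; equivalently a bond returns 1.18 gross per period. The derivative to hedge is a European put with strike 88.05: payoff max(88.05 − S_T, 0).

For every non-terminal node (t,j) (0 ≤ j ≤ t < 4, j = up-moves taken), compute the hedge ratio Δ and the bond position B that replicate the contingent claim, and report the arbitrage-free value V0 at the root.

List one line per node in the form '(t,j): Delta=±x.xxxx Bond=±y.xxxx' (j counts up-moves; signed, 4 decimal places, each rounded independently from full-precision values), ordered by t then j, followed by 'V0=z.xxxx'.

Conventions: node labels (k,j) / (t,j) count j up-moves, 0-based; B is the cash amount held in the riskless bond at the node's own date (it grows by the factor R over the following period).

No-arbitrage ⇒ martingale measure with p* = (R−d)/(u−d) = 0.5484.
Expiry values: V(4,0)=46.2288, V(4,1)=15.3608, V(4,2)=0.0000, V(4,3)=0.0000, V(4,4)=0.0000
  t=3,j=0: stock 49.7871 → up 72.6892 (V=15.3608), down 41.8212 (V=46.2288). Price 24.8315; hedge Δ=-1.0000, bond B=74.6186.
  t=3,j=1: stock 86.5348 → up 126.3408 (V=0.0000), down 72.6892 (V=15.3608). Price 5.8789; hedge Δ=-0.2863, bond B=30.6544.
  t=3,j=2: stock 150.4057 → up 219.5923 (V=0.0000), down 126.3408 (V=0.0000). Price 0.0000; hedge Δ=0.0000, bond B=0.0000.
  t=3,j=3: stock 261.4194 → up 381.6724 (V=0.0000), down 219.5923 (V=0.0000). Price 0.0000; hedge Δ=0.0000, bond B=0.0000.
  t=2,j=0: stock 59.2704 → up 86.5348 (V=5.8789), down 49.7871 (V=24.8315). Price 12.2357; hedge Δ=-0.5157, bond B=42.8044.
  t=2,j=1: stock 103.0176 → up 150.4057 (V=0.0000), down 86.5348 (V=5.8789). Price 2.2500; hedge Δ=-0.0920, bond B=11.7321.
  t=2,j=2: stock 179.0544 → up 261.4194 (V=0.0000), down 150.4057 (V=0.0000). Price 0.0000; hedge Δ=0.0000, bond B=0.0000.
  t=1,j=0: stock 70.5600 → up 103.0176 (V=2.2500), down 59.2704 (V=12.2357). Price 5.7285; hedge Δ=-0.2283, bond B=21.8346.
  t=1,j=1: stock 122.6400 → up 179.0544 (V=0.0000), down 103.0176 (V=2.2500). Price 0.8611; hedge Δ=-0.0296, bond B=4.4902.
  t=0,j=0: stock 84.0000 → up 122.6400 (V=0.8611), down 70.5600 (V=5.7285). Price 2.5926; hedge Δ=-0.0935, bond B=10.4433.
Sanity check at the root: Δ(0,0)·S0 + B(0,0) reproduces V0 = 2.5926.

(0,0): Delta=-0.0935 Bond=10.4433
(1,0): Delta=-0.2283 Bond=21.8346
(1,1): Delta=-0.0296 Bond=4.4902
(2,0): Delta=-0.5157 Bond=42.8044
(2,1): Delta=-0.0920 Bond=11.7321
(2,2): Delta=0.0000 Bond=0.0000
(3,0): Delta=-1.0000 Bond=74.6186
(3,1): Delta=-0.2863 Bond=30.6544
(3,2): Delta=0.0000 Bond=0.0000
(3,3): Delta=0.0000 Bond=0.0000
V0=2.5926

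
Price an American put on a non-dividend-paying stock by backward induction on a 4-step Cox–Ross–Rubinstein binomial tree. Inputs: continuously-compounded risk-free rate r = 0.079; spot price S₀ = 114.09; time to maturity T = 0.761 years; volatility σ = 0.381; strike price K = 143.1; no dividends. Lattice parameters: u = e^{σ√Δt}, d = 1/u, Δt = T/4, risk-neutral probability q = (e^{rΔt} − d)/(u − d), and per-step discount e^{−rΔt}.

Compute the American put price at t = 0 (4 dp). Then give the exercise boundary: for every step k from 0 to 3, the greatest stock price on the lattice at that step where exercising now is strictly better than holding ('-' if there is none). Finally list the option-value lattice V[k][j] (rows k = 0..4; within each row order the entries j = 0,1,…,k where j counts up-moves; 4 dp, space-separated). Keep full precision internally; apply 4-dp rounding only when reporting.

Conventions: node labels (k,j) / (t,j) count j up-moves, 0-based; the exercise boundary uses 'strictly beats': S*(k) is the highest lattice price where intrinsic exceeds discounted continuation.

Δt=0.19025, u=1.18079, d=0.84689, q=0.50390, disc=e^(-rΔt)=0.98508
k=4 terminal: V=max(K-S,0) → 84.4109 61.2719 29.0100 0.0000 0.0000
k=3: j=0 S=69.2995 intr=73.8005 cont=71.6658 V=73.8005[EX]; j=1 S=96.6218 intr=46.4782 cont=44.3435 V=46.4782[EX]; j=2 S=134.7163 intr=8.3837 cont=14.1771 V=14.1771[hold]; j=3 S=187.8300 intr=0.0000 cont=0.0000 V=0.0000[hold]  S*(3)=96.6218
k=2: j=0 S=81.8281 intr=61.2719 cont=59.1372 V=61.2719[EX]; j=1 S=114.0900 intr=29.0100 cont=29.7511 V=29.7511[hold]; j=2 S=159.0716 intr=0.0000 cont=6.9283 V=6.9283[hold]  S*(2)=81.8281
k=1: j=0 S=96.6218 intr=46.4782 cont=44.7114 V=46.4782[EX]; j=1 S=134.7163 intr=8.3837 cont=17.9784 V=17.9784[hold]  S*(1)=96.6218
k=0: j=0 S=114.0900 intr=29.0100 cont=31.6380 V=31.6380[hold]  S*(0)=-

price = 31.6380
boundary = - 96.6218 81.8281 96.6218
tree:
31.6380
46.4782 17.9784
61.2719 29.7511 6.9283
73.8005 46.4782 14.1771 0.0000
84.4109 61.2719 29.0100 0.0000 0.0000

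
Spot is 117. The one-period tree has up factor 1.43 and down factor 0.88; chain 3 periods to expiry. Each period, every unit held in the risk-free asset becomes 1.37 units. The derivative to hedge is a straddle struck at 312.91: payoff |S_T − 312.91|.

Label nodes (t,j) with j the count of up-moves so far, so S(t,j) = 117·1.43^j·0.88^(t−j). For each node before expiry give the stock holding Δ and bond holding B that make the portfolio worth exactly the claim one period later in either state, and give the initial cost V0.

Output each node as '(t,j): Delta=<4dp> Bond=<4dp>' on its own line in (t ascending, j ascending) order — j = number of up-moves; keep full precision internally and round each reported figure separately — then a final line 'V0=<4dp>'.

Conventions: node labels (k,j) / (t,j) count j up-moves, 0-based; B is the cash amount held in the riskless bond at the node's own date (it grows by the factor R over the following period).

(0,0): Delta=-0.6159 Bond=92.8260
(1,0): Delta=-1.0000 Bond=166.7164
(1,1): Delta=-0.5870 Bond=122.3294
(2,0): Delta=-1.0000 Bond=228.4015
(2,1): Delta=-1.0000 Bond=228.4015
(2,2): Delta=-0.5559 Bond=160.1452
V0=20.7632

Since d<R<u, set p* = (R−d)/(u−d) = 0.8909; price each node as the discounted p*-expectation of its children.
At maturity the claim pays: V(3,0)=233.1778, V(3,1)=183.3451, V(3,2)=102.3671, V(3,3)=29.2222
  t=2,j=0: stock 90.6048 → up 129.5649 (V=183.3451), down 79.7322 (V=233.1778). Price 137.7967; hedge Δ=-1.0000, bond B=228.4015.
  t=2,j=1: stock 147.2328 → up 210.5429 (V=102.3671), down 129.5649 (V=183.3451). Price 81.1687; hedge Δ=-1.0000, bond B=228.4015.
  t=2,j=2: stock 239.2533 → up 342.1322 (V=29.2222), down 210.5429 (V=102.3671). Price 27.1545; hedge Δ=-0.5559, bond B=160.1452.
  t=1,j=0: stock 102.9600 → up 147.2328 (V=81.1687), down 90.6048 (V=137.7967). Price 63.7564; hedge Δ=-1.0000, bond B=166.7164.
  t=1,j=1: stock 167.3100 → up 239.2533 (V=27.1545), down 147.2328 (V=81.1687). Price 24.1219; hedge Δ=-0.5870, bond B=122.3294.
  t=0,j=0: stock 117.0000 → up 167.3100 (V=24.1219), down 102.9600 (V=63.7564). Price 20.7632; hedge Δ=-0.6159, bond B=92.8260.
As a check, the time-0 holding Δ(0,0)·S0 + B(0,0) comes to 20.7632 — exactly V0.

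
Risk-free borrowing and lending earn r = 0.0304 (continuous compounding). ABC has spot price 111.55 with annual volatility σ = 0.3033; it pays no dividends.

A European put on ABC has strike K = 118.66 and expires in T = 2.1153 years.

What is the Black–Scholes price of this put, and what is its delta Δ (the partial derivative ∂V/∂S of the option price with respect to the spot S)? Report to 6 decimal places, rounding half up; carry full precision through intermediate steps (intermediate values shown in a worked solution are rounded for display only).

σ√T = 0.3033·√2.1153 = 0.441122
d₁ = (ln(S/K) + (r+σ²/2)T) / (σ√T) = (ln(111.55/118.66) + (0.0304+0.3033²/2)·2.1153) / 0.441122 = (-0.061789 + 0.161599) / 0.441122 = 0.226264
d₂ = d₁ − σ√T = 0.226264 − 0.441122 = -0.214858
e^{−rT} = 0.937719
N(−d₁) = 0.410498,  N(−d₂) = 0.585061
Put price V = K·e^{−rT}·N(−d₂) − S·N(−d₁) = 65.099557 − 45.791058 = 19.308499
Δ = −N(−d₁) = -0.410498

price = 19.308499
Δ = -0.410498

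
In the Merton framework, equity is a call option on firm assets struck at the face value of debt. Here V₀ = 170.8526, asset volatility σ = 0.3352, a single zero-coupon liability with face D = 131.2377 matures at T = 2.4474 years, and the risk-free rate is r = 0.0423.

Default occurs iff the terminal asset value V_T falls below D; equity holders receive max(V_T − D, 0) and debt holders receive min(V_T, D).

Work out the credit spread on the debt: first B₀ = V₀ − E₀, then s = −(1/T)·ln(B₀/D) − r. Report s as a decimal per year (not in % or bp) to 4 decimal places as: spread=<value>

spread=0.0377

Work the structural quantities from V₀ = 170.8526 against face 131.2377:
d₁ = [ln(V₀/D) + (r + σ²/2)T] / (σ√T)
   = [ln(170.8526/131.2377) + (0.0423 + 0.5·0.3352²)·2.4474] / (0.3352·√2.4474)
   = [0.263791 + 0.241019] / 0.524393 = 0.962656
d₂ = d₁ − σ√T = 0.962656 − 0.524393 = 0.438264
N(d₁) = 0.832140,  N(d₂) = 0.669402,  e^(−rT) = 0.901653
E₀ = V₀·N(d₁) − D·e^(−rT)·N(d₂)
   = 170.8526·0.832140 − 131.2377·0.901653·0.669402 = 62.962266
B₀ = V₀ − E₀ = 170.8526 − 62.962266 = 107.890334
spread = −(1/T)·ln(B₀/D) − r = −(1/2.4474)·ln(107.890334/131.2377) − 0.0423 = 0.03774204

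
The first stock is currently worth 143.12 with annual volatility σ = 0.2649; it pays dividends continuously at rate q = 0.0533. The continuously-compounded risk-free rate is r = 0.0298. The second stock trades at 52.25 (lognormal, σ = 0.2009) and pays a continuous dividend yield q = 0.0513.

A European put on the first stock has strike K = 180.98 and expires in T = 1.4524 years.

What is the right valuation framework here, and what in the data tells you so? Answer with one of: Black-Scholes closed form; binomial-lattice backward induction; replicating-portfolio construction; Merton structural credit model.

framework: Black-Scholes closed form

Key observation: the strike-180.98 put on the first stock is European-exercise on a continuously-modelled lognormal underlying, so its value is a single closed-form evaluation.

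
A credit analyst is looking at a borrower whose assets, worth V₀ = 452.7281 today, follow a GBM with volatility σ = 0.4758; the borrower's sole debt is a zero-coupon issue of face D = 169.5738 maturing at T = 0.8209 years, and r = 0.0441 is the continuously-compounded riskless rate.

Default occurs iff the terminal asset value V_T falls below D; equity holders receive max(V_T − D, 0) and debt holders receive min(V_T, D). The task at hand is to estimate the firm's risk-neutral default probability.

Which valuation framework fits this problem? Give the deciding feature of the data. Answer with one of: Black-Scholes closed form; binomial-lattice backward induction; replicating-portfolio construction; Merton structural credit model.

Key observation: assets follow a GBM and default happens iff V_T < 169.5738; valuing claims on that split (equity as a call, risky debt as the residual) is the structural model's definition.

framework: Merton structural credit model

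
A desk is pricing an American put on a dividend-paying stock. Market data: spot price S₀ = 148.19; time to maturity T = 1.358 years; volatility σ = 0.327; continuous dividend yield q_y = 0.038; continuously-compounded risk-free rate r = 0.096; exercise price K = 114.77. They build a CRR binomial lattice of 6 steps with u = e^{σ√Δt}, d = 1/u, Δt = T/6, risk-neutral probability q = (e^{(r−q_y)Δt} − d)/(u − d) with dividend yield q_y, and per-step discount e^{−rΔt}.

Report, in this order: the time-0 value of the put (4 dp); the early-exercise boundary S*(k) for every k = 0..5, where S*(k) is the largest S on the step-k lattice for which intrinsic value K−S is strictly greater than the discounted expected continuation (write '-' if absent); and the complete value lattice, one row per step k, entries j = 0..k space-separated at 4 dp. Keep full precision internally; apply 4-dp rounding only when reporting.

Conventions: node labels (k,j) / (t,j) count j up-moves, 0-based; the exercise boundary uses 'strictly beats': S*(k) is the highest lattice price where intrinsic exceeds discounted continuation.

price = 5.2006
boundary = - - - - 79.5369 92.9247
tree:
5.2006
8.7794 1.8983
14.4637 3.5568 0.3457
23.0782 6.5994 0.7115 0.0000
35.2331 12.0984 1.4644 0.0000 0.0000
46.6921 21.8453 3.0142 0.0000 0.0000 0.0000
56.5002 35.2331 6.2040 0.0000 0.0000 0.0000 0.0000

Δt=0.22633, u=1.16832, d=0.85593, q=0.50348, disc=e^(-rΔt)=0.97851
k=6 terminal: V=max(K-S,0) → 56.5002 35.2331 6.2040 0.0000 0.0000 0.0000 0.0000
k=5: j=0 S=68.0779 intr=46.6921 cont=44.8083 V=46.6921[EX]; j=1 S=92.9247 intr=21.8453 cont=20.1743 V=21.8453[EX]; j=2 S=126.8400 intr=0.0000 cont=3.0142 V=3.0142[hold]; j=3 S=173.1337 intr=0.0000 cont=0.0000 V=0.0000[hold]; j=4 S=236.3234 intr=0.0000 cont=0.0000 V=0.0000[hold]; j=5 S=322.5759 intr=0.0000 cont=0.0000 V=0.0000[hold]  S*(5)=92.9247
k=4: j=0 S=79.5369 intr=35.2331 cont=33.4474 V=35.2331[EX]; j=1 S=108.5660 intr=6.2040 cont=12.0984 V=12.0984[hold]; j=2 S=148.1900 intr=0.0000 cont=1.4644 V=1.4644[hold]; j=3 S=202.2759 intr=0.0000 cont=0.0000 V=0.0000[hold]; j=4 S=276.1018 intr=0.0000 cont=0.0000 V=0.0000[hold]  S*(4)=79.5369
k=3: j=0 S=92.9247 intr=21.8453 cont=23.0782 V=23.0782[hold]; j=1 S=126.8400 intr=0.0000 cont=6.5994 V=6.5994[hold]; j=2 S=173.1337 intr=0.0000 cont=0.7115 V=0.7115[hold]; j=3 S=236.3234 intr=0.0000 cont=0.0000 V=0.0000[hold]  S*(3)=-
k=2: j=0 S=108.5660 intr=6.2040 cont=14.4637 V=14.4637[hold]; j=1 S=148.1900 intr=0.0000 cont=3.5568 V=3.5568[hold]; j=2 S=202.2759 intr=0.0000 cont=0.3457 V=0.3457[hold]  S*(2)=-
k=1: j=0 S=126.8400 intr=0.0000 cont=8.7794 V=8.7794[hold]; j=1 S=173.1337 intr=0.0000 cont=1.8983 V=1.8983[hold]  S*(1)=-
k=0: j=0 S=148.1900 intr=0.0000 cont=5.2006 V=5.2006[hold]  S*(0)=-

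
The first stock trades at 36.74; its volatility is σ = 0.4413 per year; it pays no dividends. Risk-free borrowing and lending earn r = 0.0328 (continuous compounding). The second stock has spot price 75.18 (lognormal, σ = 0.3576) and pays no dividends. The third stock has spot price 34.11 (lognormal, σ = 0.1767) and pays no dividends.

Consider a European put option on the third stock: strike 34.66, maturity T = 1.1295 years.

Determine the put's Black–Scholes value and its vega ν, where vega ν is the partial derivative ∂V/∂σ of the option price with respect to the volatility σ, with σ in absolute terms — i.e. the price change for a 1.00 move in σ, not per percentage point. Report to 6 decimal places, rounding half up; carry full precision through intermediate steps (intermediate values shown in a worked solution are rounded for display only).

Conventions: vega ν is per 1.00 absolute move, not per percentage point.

σ√T = 0.1767·√1.1295 = 0.187793
d₁ = (ln(S/K) + (r+σ²/2)T) / (σ√T) = (ln(34.11/34.66) + (0.0328+0.1767²/2)·1.1295) / 0.187793 = (-0.015996 + 0.054681) / 0.187793 = 0.205998
d₂ = d₁ − σ√T = 0.205998 − 0.187793 = 0.018205
e^{−rT} = 0.963630
N(−d₁) = 0.418396,  N(−d₂) = 0.492738
Put price V = K·e^{−rT}·N(−d₂) − S·N(−d₁) = 16.457154 − 14.271493 = 2.185660
φ(d₁) = (1/√(2π))·e^{−d₁²/2} = 0.390567
ν = S·φ(d₁)·√T = 14.158597

price = 2.185660
ν = 14.158597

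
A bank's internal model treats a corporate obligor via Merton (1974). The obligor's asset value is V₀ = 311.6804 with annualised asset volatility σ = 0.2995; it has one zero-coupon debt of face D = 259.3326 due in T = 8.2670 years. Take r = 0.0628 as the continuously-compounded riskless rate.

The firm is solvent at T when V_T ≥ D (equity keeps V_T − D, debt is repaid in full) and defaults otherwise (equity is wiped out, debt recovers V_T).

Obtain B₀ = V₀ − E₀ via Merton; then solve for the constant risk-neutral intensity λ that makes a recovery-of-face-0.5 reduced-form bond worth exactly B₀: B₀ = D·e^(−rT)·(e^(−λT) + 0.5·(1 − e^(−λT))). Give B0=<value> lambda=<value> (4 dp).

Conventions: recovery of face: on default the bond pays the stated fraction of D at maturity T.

B0=133.4308 lambda=0.0382

With assets at 311.6804 and a single debt payment of 259.3326 at 8.2670 years:
d₁ = [ln(V₀/D) + (r + σ²/2)T] / (σ√T)
   = [ln(311.6804/259.3326) + (0.0628 + 0.5·0.2995²)·8.2670] / (0.2995·√8.2670)
   = [0.183867 + 0.889944] / 0.861134 = 1.246972
d₂ = d₁ − σ√T = 1.246972 − 0.861134 = 0.385838
N(d₁) = 0.893796,  N(d₂) = 0.650192,  e^(−rT) = 0.595016
E₀ = V₀·N(d₁) − D·e^(−rT)·N(d₂)
   = 311.6804·0.893796 − 259.3326·0.595016·0.650192 = 178.249643
B₀ = V₀ − E₀ = 311.6804 − 178.249643 = 133.430757
e^(−λT) = (B₀·e^(rT)/D − 0.5)/(1 − 0.5) = (133.4308·1.680628/259.3326 − 0.5)/0.5 = 0.72942047
λ = −ln(0.72942047)/8.2670 = 0.038164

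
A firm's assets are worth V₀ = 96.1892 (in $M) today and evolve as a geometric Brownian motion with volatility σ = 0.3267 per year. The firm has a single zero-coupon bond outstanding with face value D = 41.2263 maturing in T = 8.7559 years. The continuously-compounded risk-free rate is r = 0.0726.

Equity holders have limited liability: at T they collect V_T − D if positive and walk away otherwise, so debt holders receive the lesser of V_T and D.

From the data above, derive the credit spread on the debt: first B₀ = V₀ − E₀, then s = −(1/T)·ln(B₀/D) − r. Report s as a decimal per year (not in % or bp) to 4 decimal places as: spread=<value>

With assets at 96.1892 and a single debt payment of 41.2263 at 8.7559 years:
d₁ = [ln(V₀/D) + (r + σ²/2)T] / (σ√T)
   = [ln(96.1892/41.2263) + (0.0726 + 0.5·0.3267²)·8.7559] / (0.3267·√8.7559)
   = [0.847241 + 1.102950] / 0.966717 = 2.017332
d₂ = d₁ − σ√T = 2.017332 − 0.966717 = 1.050615
N(d₁) = 0.978170,  N(d₂) = 0.853282,  e^(−rT) = 0.529576
E₀ = V₀·N(d₁) − D·e^(−rT)·N(d₂)
   = 96.1892·0.978170 − 41.2263·0.529576·0.853282 = 75.460094
B₀ = V₀ − E₀ = 96.1892 − 75.460094 = 20.729106
spread = −(1/T)·ln(B₀/D) − r = −(1/8.7559)·ln(20.729106/41.2263) − 0.0726 = 0.00592278

spread=0.0059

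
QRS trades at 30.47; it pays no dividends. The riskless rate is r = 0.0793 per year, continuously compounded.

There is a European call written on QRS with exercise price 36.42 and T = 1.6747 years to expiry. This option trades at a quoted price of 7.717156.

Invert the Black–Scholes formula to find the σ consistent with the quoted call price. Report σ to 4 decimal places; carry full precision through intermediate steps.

sigma = 0.5328

At σ = 0.5328 the Black–Scholes value reproduces the quote:
σ√T = 0.5328·√1.6747 = 0.689498
d₁ = (ln(S/K) + (r+σ²/2)T) / (σ√T) = (ln(30.47/36.42) + (0.0793+0.5328²/2)·1.6747) / 0.689498 = (-0.178375 + 0.370507) / 0.689498 = 0.278655
d₂ = d₁ − σ√T = 0.278655 − 0.689498 = -0.410843
e^{−rT} = 0.875637
N(d₁) = 0.609745,  N(d₂) = 0.340594
V = S·N(d₁) − K·e^{−rT}·N(d₂) = 18.578932 − 10.861776 = 7.717156 (the quoted price), and the Black–Scholes price is strictly increasing in σ, so σ is unique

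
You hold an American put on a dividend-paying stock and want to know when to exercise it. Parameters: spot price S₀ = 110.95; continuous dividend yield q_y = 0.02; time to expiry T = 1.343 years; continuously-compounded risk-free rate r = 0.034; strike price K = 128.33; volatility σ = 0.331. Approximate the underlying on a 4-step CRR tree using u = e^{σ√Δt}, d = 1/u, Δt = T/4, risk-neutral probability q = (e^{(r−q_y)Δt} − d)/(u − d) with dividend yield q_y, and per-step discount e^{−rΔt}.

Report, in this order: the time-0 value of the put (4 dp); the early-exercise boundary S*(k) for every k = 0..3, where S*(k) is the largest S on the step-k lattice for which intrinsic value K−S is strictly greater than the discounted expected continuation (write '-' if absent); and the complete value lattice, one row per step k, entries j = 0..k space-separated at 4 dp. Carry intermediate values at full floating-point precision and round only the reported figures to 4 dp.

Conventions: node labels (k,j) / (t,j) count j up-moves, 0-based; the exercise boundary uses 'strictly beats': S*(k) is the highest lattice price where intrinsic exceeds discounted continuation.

price = 27.3262
boundary = - - 75.6026 91.5866
tree:
27.3262
38.7930 14.7772
52.7274 23.6816 4.8731
65.9218 36.7434 9.2030 0.0000
76.8135 52.7274 17.3800 0.0000 0.0000

Δt=0.33575  u=1.21142  d=0.82548  q=0.46441  discount=0.98865
step 4 (expiry): payoffs max(K−S,0) = 76.8135 52.7274 17.3800 0.0000 0.0000
step 3: (k=3,j=0): S=62.4082, K−S=65.9218, hold=64.8829 ⇒ V=65.9218 exercise | (k=3,j=1): S=91.5866, K−S=36.7434, hold=35.8997 ⇒ V=36.7434 exercise | (k=3,j=2): S=134.4072, K−S=0.0000, hold=9.2030 ⇒ V=9.2030 continue | (k=3,j=3): S=197.2482, K−S=0.0000, hold=0.0000 ⇒ V=0.0000 continue  boundary S*=91.5866
step 2: (k=2,j=0): S=75.6026, K−S=52.7274, hold=51.7767 ⇒ V=52.7274 exercise | (k=2,j=1): S=110.9500, K−S=17.3800, hold=23.6816 ⇒ V=23.6816 continue | (k=2,j=2): S=162.8238, K−S=0.0000, hold=4.8731 ⇒ V=4.8731 continue  boundary S*=75.6026
step 1: (k=1,j=0): S=91.5866, K−S=36.7434, hold=38.7930 ⇒ V=38.7930 continue | (k=1,j=1): S=134.4072, K−S=0.0000, hold=14.7772 ⇒ V=14.7772 continue  boundary S*=-
step 0: (k=0,j=0): S=110.9500, K−S=17.3800, hold=27.3262 ⇒ V=27.3262 continue  boundary S*=-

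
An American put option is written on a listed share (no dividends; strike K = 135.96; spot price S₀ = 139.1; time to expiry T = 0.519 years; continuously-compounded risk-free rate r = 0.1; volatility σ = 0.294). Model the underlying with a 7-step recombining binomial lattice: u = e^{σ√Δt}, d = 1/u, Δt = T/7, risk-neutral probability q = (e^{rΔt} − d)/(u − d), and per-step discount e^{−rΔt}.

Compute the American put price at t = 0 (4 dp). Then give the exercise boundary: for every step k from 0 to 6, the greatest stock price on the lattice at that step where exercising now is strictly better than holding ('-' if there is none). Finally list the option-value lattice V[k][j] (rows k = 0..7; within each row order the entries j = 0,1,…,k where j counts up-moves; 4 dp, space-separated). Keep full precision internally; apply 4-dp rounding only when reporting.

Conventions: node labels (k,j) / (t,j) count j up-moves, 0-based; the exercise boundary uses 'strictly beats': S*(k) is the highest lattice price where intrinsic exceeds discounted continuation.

price = 7.8849
boundary = - - - 109.4023 100.9856 109.4023 118.5204
tree:
7.8849
12.2331 4.0847
18.3702 6.8851 1.6232
26.5577 11.2644 3.0427 0.3692
34.9744 17.7383 5.5998 0.7854 0.0000
42.7436 26.5577 10.0552 1.6708 0.0000 0.0000
49.9150 34.9744 17.4396 3.5544 0.0000 0.0000 0.0000
56.5347 42.7436 26.5577 7.5614 0.0000 0.0000 0.0000 0.0000

params: Δt=0.07414 u=1.08335 d=0.92307 q=0.52643 e^(-rΔt)=0.99261
t_7 payoffs: 56.5347 42.7436 26.5577 7.5614 0.0000 0.0000 0.0000 0.0000
t_6: node(6,0) S=86.0450 payoff=49.9150 vs cont=48.9107 → 49.9150 [stop]  node(6,1) S=100.9856 payoff=34.9744 vs cont=33.9701 → 34.9744 [stop]  node(6,2) S=118.5204 payoff=17.4396 vs cont=16.4352 → 17.4396 [stop]  node(6,3) S=139.1000 payoff=0.0000 vs cont=3.5544 → 3.5544 [wait]  node(6,4) S=163.2529 payoff=0.0000 vs cont=0.0000 → 0.0000 [wait]  node(6,5) S=191.5997 payoff=0.0000 vs cont=0.0000 → 0.0000 [wait]  node(6,6) S=224.8685 payoff=0.0000 vs cont=0.0000 → 0.0000 [wait]  ⇒ S*(6)=118.5204
t_5: node(5,0) S=93.2164 payoff=42.7436 vs cont=41.7392 → 42.7436 [stop]  node(5,1) S=109.4023 payoff=26.5577 vs cont=25.5534 → 26.5577 [stop]  node(5,2) S=128.3986 payoff=7.5614 vs cont=10.0552 → 10.0552 [wait]  node(5,3) S=150.6933 payoff=0.0000 vs cont=1.6708 → 1.6708 [wait]  node(5,4) S=176.8593 payoff=0.0000 vs cont=0.0000 → 0.0000 [wait]  node(5,5) S=207.5687 payoff=0.0000 vs cont=0.0000 → 0.0000 [wait]  ⇒ S*(5)=109.4023
t_4: node(4,0) S=100.9856 payoff=34.9744 vs cont=33.9701 → 34.9744 [stop]  node(4,1) S=118.5204 payoff=17.4396 vs cont=17.7383 → 17.7383 [wait]  node(4,2) S=139.1000 payoff=0.0000 vs cont=5.5998 → 5.5998 [wait]  node(4,3) S=163.2529 payoff=0.0000 vs cont=0.7854 → 0.7854 [wait]  node(4,4) S=191.5997 payoff=0.0000 vs cont=0.0000 → 0.0000 [wait]  ⇒ S*(4)=100.9856
t_3: node(3,0) S=109.4023 payoff=26.5577 vs cont=25.7095 → 26.5577 [stop]  node(3,1) S=128.3986 payoff=7.5614 vs cont=11.2644 → 11.2644 [wait]  node(3,2) S=150.6933 payoff=0.0000 vs cont=3.0427 → 3.0427 [wait]  node(3,3) S=176.8593 payoff=0.0000 vs cont=0.3692 → 0.3692 [wait]  ⇒ S*(3)=109.4023
t_2: node(2,0) S=118.5204 payoff=17.4396 vs cont=18.3702 → 18.3702 [wait]  node(2,1) S=139.1000 payoff=0.0000 vs cont=6.8851 → 6.8851 [wait]  node(2,2) S=163.2529 payoff=0.0000 vs cont=1.6232 → 1.6232 [wait]  ⇒ S*(2)=-
t_1: node(1,0) S=128.3986 payoff=7.5614 vs cont=12.2331 → 12.2331 [wait]  node(1,1) S=150.6933 payoff=0.0000 vs cont=4.0847 → 4.0847 [wait]  ⇒ S*(1)=-
t_0: node(0,0) S=139.1000 payoff=0.0000 vs cont=7.8849 → 7.8849 [wait]  ⇒ S*(0)=-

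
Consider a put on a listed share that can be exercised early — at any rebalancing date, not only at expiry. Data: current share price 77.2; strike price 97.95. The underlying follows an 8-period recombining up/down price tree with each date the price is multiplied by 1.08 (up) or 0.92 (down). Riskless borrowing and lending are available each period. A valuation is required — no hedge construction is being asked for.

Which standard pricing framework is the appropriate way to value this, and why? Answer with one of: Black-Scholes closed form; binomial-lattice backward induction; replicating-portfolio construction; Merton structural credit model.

Key observation: early exercise of the strike-97.95 put must be checked at each of the 8 dates (spot 77.2), which forces a node-by-node comparison of intrinsic and continuation value backward from expiry.

framework: binomial-lattice backward induction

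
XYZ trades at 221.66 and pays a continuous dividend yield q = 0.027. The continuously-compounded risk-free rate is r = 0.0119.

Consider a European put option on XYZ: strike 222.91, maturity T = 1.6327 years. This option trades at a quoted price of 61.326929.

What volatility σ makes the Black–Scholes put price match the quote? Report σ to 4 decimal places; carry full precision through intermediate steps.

sigma = 0.5389

At σ = 0.5389 the Black–Scholes value reproduces the quote:
σ√T = 0.5389·√1.6327 = 0.688591
d₁ = (ln(S/K) + (r−q+σ²/2)T) / (σ√T) = (ln(221.66/222.91) + (0.0119−0.027+0.5389²/2)·1.6327) / 0.688591 = (-0.005623 + 0.212425) / 0.688591 = 0.300326
d₂ = d₁ − σ√T = 0.300326 − 0.688591 = -0.388265
e^{−rT} = 0.980758
e^{−qT} = 0.956875
N(−d₁) = 0.381964,  N(−d₂) = 0.651090
V = K·e^{−rT}·N(−d₂) − S·e^{−qT}·N(−d₁) = 142.341884 − 81.014955 = 61.326929 (matching the quote); vega is positive throughout, so no other σ reproduces this price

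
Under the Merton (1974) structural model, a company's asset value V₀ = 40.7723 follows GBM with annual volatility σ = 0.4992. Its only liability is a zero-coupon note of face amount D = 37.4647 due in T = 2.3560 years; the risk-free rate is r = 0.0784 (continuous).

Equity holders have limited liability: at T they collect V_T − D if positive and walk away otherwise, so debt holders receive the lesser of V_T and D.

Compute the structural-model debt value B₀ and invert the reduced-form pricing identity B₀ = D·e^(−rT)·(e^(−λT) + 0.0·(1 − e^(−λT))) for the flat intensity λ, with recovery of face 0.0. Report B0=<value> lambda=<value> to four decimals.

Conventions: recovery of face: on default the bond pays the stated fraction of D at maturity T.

Work the structural quantities from V₀ = 40.7723 against face 37.4647:
d₁ = [ln(V₀/D) + (r + σ²/2)T] / (σ√T)
   = [ln(40.7723/37.4647) + (0.0784 + 0.5·0.4992²)·2.3560] / (0.4992·√2.3560)
   = [0.084604 + 0.478269] / 0.766235 = 0.734595
d₂ = d₁ − σ√T = 0.734595 − 0.766235 = -0.031641
N(d₁) = 0.768707,  N(d₂) = 0.487379,  e^(−rT) = 0.831345
E₀ = V₀·N(d₁) − D·e^(−rT)·N(d₂)
   = 40.7723·0.768707 − 37.4647·0.831345·0.487379 = 16.161985
B₀ = V₀ − E₀ = 40.7723 − 16.161985 = 24.610315
e^(−λT) = (B₀·e^(rT)/D − 0)/(1 − 0) = (24.6103·1.202870/37.4647 − 0)/1 = 0.79015693
λ = −ln(0.79015693)/2.3560 = 0.099968

B0=24.6103 lambda=0.1000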